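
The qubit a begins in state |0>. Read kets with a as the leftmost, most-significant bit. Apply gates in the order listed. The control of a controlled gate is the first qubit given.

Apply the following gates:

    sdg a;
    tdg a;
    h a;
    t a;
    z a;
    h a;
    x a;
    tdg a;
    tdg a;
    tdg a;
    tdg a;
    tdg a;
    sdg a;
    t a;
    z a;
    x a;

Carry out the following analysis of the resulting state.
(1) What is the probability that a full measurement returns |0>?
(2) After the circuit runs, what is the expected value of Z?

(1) The probability of measuring |0> is 1/2 - sqrt(2)/4.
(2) The observable Z averages to -sqrt(2)/2.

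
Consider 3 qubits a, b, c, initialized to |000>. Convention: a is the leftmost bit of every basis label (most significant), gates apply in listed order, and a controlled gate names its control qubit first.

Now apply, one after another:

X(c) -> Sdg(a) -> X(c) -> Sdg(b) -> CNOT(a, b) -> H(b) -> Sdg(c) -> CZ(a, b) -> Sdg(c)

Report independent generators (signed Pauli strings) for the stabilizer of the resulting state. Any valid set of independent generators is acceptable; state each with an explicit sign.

The stabilizer group can be generated by +IXI, +ZII, +IIZ, among other valid generating sets.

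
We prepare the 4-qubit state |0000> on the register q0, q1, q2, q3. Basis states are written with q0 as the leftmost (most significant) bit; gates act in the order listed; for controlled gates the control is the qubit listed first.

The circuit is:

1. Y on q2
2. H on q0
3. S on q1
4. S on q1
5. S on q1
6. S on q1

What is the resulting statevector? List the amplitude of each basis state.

The resulting statevector has amplitude sqrt(2)*I/2 on |0010>, sqrt(2)*I/2 on |1010>, and 0 on every other basis state. Key observation: the block from step 3 through step 6 cancels to the identity and can be dropped.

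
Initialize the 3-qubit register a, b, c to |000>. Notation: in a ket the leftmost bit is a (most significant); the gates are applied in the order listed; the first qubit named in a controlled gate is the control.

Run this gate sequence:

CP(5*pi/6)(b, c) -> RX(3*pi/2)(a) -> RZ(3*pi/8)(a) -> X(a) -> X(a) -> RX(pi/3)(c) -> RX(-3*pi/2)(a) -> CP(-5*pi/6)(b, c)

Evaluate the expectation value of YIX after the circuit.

In the final state, YIX has expectation 0.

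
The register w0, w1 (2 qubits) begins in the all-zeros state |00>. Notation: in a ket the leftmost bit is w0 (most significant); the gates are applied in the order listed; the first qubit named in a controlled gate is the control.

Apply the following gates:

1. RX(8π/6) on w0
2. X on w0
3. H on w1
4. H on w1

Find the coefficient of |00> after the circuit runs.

The amplitude on |00> is -sqrt(3)*I/2.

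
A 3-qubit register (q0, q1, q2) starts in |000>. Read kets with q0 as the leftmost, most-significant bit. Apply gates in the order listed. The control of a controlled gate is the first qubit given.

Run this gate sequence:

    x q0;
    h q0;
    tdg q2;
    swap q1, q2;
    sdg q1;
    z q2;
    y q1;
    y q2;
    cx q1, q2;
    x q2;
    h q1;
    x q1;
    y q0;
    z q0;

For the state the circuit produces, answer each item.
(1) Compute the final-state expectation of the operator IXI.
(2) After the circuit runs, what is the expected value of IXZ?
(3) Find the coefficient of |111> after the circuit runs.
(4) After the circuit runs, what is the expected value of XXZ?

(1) The expectation value of IXI is -1.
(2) The expectation value of IXZ is 1.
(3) |111> carries amplitude I/2 in the final state.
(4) In the final state, XXZ has expectation -1.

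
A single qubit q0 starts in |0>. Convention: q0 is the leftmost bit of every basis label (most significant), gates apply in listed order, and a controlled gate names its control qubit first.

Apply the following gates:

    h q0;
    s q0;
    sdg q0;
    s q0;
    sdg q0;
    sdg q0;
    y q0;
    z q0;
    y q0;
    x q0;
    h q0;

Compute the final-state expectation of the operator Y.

The observable Y averages to 1.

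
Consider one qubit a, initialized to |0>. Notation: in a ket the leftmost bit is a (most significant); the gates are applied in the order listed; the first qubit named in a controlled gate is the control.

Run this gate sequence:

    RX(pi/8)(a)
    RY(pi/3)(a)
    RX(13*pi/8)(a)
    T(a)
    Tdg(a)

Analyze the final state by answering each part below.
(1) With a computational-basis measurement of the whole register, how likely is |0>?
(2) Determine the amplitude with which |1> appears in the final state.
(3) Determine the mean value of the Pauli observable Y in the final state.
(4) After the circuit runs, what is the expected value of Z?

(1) Outcome |0> occurs with probability 3*sqrt(2)/16 + 1/2.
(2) |1> carries amplitude -cos(pi/16)*cos(3*pi/16)/2 + sin(pi/16)*sin(3*pi/16)/2 - sqrt(3)*I*sin(3*pi/16)*cos(pi/16)/2 + sqrt(3)*I*sin(pi/16)*cos(3*pi/16)/2 in the final state.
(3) In the final state, Y has expectation -1/4 + 3*sqrt(2)/8.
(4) The expectation value of Z is 3*sqrt(2)/8.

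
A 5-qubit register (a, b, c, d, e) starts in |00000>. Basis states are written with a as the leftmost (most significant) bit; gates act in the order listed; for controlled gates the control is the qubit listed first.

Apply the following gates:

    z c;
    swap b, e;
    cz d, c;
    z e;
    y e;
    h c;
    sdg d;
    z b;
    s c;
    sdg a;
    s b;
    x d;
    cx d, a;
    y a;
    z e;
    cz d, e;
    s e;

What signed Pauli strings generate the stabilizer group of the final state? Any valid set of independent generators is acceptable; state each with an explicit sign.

The final state is stabilized by the group generated by +IIYII, +ZIIII, +IZIII, -IIIZI, -IIIIZ; other independent generating sets are equally valid.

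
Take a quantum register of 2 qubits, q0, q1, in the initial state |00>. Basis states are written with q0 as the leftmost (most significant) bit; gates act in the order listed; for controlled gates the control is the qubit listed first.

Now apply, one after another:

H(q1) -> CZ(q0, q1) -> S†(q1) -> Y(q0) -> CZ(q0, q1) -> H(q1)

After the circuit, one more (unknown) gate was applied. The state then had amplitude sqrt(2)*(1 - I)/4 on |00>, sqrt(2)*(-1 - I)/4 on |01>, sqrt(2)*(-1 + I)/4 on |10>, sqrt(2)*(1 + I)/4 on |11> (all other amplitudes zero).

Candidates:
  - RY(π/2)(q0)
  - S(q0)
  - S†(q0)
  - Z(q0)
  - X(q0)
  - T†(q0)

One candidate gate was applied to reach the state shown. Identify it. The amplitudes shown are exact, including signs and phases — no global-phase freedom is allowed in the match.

The applied gate was RY(π/2)(q0).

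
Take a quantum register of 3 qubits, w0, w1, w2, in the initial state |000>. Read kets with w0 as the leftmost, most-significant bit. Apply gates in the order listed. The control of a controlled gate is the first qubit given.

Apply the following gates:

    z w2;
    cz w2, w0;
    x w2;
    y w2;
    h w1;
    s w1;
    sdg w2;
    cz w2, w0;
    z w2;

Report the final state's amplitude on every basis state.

The final amplitudes are -sqrt(2)*I/2 on |000>, sqrt(2)/2 on |010>, and 0 on every other basis state.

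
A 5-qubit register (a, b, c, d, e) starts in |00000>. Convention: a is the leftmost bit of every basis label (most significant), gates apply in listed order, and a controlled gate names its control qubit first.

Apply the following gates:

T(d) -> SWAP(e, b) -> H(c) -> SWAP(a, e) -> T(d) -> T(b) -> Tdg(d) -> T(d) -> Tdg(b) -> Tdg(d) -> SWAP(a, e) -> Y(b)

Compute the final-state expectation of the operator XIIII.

The expectation value of XIIII is 0. Key observation: the block from step 4 through step 11 cancels to the identity and can be dropped.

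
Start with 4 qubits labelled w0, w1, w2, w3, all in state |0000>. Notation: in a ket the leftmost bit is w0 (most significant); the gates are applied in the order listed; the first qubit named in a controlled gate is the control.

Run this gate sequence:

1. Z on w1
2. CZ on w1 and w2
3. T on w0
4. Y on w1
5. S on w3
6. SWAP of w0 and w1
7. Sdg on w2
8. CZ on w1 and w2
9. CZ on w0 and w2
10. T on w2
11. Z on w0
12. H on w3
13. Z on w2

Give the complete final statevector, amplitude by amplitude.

After the circuit, the state carries amplitude -sqrt(2)*I/2 on |1000>, -sqrt(2)*I/2 on |1001>, and 0 on every other basis state.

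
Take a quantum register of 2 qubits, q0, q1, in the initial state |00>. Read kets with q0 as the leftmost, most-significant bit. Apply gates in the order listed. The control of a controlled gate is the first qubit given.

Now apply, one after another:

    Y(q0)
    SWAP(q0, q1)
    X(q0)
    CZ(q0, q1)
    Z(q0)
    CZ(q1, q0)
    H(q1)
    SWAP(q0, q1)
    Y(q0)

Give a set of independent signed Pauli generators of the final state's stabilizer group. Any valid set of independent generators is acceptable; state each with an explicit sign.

The stabilizer group can be generated by +XI, -IZ, among other valid generating sets.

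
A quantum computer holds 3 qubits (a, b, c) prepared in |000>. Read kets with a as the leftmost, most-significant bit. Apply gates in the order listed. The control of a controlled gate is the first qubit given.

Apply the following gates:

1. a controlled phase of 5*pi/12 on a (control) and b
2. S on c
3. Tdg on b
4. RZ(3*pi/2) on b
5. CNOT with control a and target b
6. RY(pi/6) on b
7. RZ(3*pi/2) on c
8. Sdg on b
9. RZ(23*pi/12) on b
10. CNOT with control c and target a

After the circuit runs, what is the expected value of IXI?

The observable IXI averages to -sqrt(6)/8 + sqrt(2)/8.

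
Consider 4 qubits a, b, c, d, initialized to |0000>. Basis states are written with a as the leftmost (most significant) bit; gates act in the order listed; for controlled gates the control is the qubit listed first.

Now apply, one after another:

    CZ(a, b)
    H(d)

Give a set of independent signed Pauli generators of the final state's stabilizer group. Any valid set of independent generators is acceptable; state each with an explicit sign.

The stabilizer group can be generated by +IIIX, +ZIII, +IZII, +IIZI, among other valid generating sets.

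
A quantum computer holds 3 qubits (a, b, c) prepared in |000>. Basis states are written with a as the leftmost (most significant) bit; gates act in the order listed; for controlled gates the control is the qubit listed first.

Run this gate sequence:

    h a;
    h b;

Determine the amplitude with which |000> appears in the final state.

|000> carries amplitude 1/2 in the final state.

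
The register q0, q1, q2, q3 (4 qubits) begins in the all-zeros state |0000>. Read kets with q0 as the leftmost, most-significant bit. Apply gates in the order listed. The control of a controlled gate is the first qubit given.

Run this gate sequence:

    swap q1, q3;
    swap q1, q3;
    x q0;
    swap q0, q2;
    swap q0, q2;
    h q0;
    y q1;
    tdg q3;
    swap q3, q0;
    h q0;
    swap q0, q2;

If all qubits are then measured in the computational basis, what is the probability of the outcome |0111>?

Outcome |0111> occurs with probability 1/4. Key observation: steps 4-5 multiply out to the identity, so the circuit reduces to the remaining gates.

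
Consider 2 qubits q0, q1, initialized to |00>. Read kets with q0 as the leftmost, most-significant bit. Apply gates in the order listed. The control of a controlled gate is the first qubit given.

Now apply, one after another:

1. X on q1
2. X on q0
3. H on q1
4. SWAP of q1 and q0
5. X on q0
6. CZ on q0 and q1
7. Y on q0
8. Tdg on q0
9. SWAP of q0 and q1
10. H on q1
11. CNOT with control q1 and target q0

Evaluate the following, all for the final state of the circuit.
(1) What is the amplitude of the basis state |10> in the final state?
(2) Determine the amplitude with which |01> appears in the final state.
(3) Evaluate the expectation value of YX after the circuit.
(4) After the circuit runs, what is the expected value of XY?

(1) The amplitude on |10> is -exp(I*pi/4)/2 + I/2.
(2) |01> carries amplitude exp(I*pi/4)/2 + I/2 in the final state.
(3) The expectation value of YX is sqrt(2)/2.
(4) The expectation value of XY is -sqrt(2)/2.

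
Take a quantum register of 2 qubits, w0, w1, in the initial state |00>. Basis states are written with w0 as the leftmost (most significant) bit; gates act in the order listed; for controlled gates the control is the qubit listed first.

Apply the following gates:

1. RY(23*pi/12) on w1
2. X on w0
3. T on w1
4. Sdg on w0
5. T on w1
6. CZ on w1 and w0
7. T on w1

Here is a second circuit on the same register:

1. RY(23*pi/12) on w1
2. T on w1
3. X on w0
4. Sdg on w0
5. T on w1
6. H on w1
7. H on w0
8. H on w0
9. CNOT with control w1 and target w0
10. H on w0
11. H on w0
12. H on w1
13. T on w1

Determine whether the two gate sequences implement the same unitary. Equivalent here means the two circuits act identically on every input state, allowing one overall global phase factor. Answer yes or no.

No — the two circuits implement different unitaries, even allowing a global phase.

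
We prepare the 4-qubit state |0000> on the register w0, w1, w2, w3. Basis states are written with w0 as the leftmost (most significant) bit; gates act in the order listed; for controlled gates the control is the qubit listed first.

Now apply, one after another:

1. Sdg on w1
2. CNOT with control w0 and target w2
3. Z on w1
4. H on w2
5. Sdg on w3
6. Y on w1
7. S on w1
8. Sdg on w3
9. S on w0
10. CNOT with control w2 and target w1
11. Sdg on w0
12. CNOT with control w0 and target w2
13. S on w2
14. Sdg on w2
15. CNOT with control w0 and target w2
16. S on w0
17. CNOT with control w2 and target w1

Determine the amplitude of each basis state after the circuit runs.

The resulting statevector has amplitude -sqrt(2)/2 on |0100>, -sqrt(2)/2 on |0110>, and 0 on every other basis state. Key observation: steps 10-17 multiply out to the identity, so the circuit reduces to the remaining gates.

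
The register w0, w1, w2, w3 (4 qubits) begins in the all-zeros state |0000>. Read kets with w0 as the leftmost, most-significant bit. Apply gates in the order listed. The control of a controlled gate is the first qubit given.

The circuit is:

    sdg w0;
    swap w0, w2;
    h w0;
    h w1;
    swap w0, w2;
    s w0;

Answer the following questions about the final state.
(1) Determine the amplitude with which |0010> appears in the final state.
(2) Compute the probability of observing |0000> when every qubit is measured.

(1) The final state's coefficient on |0010> equals 1/2.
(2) Outcome |0000> occurs with probability 1/4.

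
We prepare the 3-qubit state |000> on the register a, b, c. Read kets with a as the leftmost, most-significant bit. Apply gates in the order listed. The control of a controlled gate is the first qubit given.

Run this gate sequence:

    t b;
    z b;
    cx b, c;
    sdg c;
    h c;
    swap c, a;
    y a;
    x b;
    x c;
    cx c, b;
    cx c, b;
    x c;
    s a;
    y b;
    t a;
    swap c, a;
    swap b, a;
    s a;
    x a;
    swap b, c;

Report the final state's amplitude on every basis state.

After the circuit, the state carries amplitude -sqrt(2)/2 on |100>, sqrt(2)*exp(3*I*pi/4)/2 on |110>, and 0 on every other basis state. Key observation: steps 9-12 multiply out to the identity, so the circuit reduces to the remaining gates.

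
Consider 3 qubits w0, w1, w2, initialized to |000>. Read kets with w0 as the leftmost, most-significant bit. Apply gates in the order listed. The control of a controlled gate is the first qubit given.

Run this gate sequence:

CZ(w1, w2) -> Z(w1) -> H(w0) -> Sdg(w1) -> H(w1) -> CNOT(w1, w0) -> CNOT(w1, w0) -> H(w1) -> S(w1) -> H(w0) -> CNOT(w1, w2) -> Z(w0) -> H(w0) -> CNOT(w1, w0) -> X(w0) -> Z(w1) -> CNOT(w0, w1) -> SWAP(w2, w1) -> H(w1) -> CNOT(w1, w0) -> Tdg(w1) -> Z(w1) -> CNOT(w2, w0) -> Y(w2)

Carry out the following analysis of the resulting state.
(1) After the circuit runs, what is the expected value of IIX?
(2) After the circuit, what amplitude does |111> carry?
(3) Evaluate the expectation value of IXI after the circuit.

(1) The observable IIX averages to -1. Key observation: the block from step 3 through step 10 cancels to the identity and can be dropped.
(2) The final state's coefficient on |111> equals -exp(I*pi/4)/2.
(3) The observable IXI averages to 0.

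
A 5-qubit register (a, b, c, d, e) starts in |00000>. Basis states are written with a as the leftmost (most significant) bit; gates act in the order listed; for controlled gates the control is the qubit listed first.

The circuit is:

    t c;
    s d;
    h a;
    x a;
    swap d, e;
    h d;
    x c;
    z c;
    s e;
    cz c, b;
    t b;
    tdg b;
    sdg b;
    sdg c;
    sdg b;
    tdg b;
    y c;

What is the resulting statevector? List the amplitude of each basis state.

The resulting statevector has amplitude 1/2 on |00000>, 1/2 on |00010>, 1/2 on |10000>, 1/2 on |10010>, and 0 on every other basis state.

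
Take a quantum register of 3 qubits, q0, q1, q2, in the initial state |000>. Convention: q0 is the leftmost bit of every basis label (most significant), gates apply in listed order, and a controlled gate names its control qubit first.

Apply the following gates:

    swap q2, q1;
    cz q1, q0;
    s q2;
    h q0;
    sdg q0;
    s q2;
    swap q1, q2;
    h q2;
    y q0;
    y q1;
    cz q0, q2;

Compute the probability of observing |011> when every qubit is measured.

The probability of measuring |011> is 1/4.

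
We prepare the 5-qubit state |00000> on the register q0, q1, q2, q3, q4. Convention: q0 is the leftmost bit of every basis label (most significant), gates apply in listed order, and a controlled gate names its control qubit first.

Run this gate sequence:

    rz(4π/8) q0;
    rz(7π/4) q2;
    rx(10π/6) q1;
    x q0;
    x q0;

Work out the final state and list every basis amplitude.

The final amplitudes are -sqrt(3)*exp(7*I*pi/8)/2 on |00000>, exp(3*I*pi/8)/2 on |01000>, and 0 on every other basis state. Key observation: the block from step 4 through step 5 cancels to the identity and can be dropped.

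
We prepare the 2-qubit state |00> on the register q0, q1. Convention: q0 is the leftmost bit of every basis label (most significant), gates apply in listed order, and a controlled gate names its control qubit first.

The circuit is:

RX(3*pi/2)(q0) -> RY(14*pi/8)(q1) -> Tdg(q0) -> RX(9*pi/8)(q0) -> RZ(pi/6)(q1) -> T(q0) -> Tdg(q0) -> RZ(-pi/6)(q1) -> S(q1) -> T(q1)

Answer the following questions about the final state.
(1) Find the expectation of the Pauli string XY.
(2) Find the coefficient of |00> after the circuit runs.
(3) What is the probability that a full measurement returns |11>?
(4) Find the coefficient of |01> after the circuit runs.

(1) The observable XY averages to -sqrt(1/2 - sqrt(2)/4)*sqrt(sqrt(2)/4 + 1/2)*sin(7*pi/16)**2 - sqrt(1/2 - sqrt(2)/4)*sqrt(sqrt(2)/4 + 1/2)*cos(7*pi/16)**2. Key observation: gates 5-8 undo each other exactly, leaving only the rest of the circuit to track.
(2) The amplitude on |00> is -sqrt(2)*sqrt(sqrt(2)/4 + 1/2)*cos(7*pi/16)/2 + sqrt(2)*sqrt(sqrt(2)/4 + 1/2)*exp(-I*pi/4)*sin(7*pi/16)/2.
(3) A full measurement returns |11> with probability -sqrt(2)/8 - sqrt(2 - sqrt(2))/16 + sqrt(4 - 2*sqrt(2))/16 + 1/4.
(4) The amplitude on |01> is -sqrt(2)*I*sqrt(1/2 - sqrt(2)/4)*sin(7*pi/16)/2 + sqrt(2)*I*sqrt(1/2 - sqrt(2)/4)*exp(I*pi/4)*cos(7*pi/16)/2.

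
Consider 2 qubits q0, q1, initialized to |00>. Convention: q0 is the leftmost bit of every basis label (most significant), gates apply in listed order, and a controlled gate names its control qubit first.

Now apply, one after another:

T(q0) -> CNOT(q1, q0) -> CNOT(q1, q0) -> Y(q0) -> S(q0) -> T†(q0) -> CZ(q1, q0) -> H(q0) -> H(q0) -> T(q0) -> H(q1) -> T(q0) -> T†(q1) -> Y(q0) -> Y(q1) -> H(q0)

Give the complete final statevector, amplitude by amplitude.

The resulting statevector has amplitude 1/2 on |00>, -exp(I*pi/4)/2 on |01>, 1/2 on |10>, -exp(I*pi/4)/2 on |11>.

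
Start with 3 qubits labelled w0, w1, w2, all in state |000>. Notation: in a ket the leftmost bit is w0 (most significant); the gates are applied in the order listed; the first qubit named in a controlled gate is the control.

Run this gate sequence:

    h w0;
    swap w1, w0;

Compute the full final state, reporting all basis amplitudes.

The resulting statevector has amplitude sqrt(2)/2 on |000>, sqrt(2)/2 on |010>, and 0 on every other basis state.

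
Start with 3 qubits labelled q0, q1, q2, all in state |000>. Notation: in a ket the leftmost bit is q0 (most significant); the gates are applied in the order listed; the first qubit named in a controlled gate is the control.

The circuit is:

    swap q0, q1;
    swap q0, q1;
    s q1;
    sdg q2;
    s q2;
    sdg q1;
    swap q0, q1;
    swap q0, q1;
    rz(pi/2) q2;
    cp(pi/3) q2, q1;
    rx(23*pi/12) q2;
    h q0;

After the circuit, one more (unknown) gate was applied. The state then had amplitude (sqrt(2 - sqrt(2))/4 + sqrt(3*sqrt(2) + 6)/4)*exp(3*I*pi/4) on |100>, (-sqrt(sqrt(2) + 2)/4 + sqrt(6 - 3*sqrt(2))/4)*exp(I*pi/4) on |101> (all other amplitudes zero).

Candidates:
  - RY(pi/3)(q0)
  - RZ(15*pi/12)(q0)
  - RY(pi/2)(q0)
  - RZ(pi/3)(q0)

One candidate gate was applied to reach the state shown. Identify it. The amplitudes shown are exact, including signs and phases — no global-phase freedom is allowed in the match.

The unique candidate consistent with the amplitudes is RY(pi/2)(q0). Key observation: gates 1-8 undo each other exactly, leaving only the rest of the circuit to track.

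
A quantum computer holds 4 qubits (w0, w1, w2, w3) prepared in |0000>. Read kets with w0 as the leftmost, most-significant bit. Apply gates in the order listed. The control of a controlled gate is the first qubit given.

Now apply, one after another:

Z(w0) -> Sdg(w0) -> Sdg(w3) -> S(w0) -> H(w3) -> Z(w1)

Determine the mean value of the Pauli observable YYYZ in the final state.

The observable YYYZ averages to 0.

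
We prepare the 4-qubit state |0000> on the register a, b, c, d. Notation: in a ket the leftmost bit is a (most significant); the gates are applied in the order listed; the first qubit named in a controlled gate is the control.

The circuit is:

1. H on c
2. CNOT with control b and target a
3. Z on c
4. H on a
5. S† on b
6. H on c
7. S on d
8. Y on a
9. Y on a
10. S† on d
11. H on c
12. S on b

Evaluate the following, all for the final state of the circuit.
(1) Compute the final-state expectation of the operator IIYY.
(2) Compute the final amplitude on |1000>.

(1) In the final state, IIYY has expectation 0. Key observation: gates 5-12 undo each other exactly, leaving only the rest of the circuit to track.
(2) The amplitude on |1000> is 1/2.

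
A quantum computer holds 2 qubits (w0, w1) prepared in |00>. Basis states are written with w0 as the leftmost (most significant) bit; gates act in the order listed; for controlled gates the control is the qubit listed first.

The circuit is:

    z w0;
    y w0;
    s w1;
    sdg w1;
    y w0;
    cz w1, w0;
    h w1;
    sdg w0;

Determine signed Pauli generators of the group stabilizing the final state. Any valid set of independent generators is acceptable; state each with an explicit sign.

The stabilizer group can be generated by +IX, +ZI, among other valid generating sets.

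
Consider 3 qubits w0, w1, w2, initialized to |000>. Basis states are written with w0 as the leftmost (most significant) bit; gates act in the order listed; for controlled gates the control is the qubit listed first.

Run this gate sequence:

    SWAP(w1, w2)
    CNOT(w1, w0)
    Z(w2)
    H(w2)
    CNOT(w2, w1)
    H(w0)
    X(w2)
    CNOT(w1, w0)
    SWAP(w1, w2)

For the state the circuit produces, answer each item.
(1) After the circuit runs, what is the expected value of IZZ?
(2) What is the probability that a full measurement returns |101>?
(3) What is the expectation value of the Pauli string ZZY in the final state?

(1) In the final state, IZZ has expectation -1.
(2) A full measurement returns |101> with probability 1/4.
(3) The expectation value of ZZY is 0.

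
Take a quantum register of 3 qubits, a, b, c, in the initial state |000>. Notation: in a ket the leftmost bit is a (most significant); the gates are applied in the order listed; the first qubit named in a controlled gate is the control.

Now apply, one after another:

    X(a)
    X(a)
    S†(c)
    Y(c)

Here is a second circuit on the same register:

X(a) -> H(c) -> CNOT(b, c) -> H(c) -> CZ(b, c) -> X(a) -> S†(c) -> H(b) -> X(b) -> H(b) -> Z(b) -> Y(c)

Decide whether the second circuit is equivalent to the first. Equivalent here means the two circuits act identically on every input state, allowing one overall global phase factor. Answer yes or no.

Yes: on every input state the two circuits agree up to one overall phase factor.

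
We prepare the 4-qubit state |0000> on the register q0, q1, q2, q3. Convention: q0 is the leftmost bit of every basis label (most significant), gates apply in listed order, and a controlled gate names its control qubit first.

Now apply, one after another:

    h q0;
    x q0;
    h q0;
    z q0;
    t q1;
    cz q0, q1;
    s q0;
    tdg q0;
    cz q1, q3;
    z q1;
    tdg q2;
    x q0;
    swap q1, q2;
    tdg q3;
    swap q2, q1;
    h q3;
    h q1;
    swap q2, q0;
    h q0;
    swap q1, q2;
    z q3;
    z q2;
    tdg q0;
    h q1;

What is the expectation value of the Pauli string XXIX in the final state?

The expectation value of XXIX is sqrt(2)/2. Key observation: gates 1-4 undo each other exactly, leaving only the rest of the circuit to track.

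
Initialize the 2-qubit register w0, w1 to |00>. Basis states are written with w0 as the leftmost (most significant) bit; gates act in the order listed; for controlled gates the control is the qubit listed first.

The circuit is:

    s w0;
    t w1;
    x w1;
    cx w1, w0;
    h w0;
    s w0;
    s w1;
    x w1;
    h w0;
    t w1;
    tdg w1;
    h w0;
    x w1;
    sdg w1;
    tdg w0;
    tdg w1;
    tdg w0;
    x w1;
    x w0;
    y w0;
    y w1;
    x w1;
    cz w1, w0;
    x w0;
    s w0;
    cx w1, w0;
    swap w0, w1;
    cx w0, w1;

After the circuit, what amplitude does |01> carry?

|01> carries amplitude sqrt(2)*exp(I*pi/4)/2 in the final state.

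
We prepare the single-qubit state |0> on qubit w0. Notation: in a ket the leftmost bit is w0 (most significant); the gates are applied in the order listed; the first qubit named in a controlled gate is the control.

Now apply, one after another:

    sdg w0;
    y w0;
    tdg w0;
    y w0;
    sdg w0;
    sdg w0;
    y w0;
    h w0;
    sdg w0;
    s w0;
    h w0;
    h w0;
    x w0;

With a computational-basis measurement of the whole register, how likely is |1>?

Outcome |1> occurs with probability 1/2.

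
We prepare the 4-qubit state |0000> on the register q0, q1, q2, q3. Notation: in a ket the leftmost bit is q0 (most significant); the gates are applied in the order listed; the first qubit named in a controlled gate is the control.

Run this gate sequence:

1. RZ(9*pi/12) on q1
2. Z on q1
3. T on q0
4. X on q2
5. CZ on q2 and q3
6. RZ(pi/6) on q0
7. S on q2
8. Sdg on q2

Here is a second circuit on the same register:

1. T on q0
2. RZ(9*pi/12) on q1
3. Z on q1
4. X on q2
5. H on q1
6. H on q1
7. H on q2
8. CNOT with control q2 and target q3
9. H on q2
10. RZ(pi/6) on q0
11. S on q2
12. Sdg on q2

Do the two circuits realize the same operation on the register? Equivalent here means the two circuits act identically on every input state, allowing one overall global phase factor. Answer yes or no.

No — the two circuits implement different unitaries, even allowing a global phase.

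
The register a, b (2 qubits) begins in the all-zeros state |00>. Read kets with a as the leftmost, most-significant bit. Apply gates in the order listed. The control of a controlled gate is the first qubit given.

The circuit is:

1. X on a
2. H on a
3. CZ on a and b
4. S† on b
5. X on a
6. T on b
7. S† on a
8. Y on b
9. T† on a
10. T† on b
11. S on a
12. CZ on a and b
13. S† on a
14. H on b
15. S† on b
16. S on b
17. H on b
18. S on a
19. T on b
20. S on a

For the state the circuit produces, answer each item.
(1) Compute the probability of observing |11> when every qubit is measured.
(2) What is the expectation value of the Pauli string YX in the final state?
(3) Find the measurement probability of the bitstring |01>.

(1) A full measurement returns |11> with probability 1/2.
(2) In the final state, YX has expectation 0.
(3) A full measurement returns |01> with probability 1/2.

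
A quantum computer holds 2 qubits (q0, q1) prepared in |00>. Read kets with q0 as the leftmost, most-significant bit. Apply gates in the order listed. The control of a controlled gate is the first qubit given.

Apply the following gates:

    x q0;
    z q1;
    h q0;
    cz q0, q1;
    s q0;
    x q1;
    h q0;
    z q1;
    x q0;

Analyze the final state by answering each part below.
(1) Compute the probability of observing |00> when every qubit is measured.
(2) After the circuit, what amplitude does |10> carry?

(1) Outcome |00> occurs with probability 0.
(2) |10> carries amplitude 0 in the final state.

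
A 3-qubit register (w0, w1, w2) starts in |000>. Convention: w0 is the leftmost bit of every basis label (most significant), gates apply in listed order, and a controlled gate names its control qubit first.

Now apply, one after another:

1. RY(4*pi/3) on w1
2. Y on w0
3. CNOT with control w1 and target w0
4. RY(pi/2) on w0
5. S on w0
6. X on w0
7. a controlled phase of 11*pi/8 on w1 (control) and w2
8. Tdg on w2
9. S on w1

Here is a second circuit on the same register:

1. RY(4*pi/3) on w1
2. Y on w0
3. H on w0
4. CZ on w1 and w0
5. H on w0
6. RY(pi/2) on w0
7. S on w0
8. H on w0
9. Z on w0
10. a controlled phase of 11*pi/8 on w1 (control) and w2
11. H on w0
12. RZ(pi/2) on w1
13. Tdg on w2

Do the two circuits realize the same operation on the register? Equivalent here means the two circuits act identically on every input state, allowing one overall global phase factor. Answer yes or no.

Yes — the two circuits implement the same unitary up to a global phase.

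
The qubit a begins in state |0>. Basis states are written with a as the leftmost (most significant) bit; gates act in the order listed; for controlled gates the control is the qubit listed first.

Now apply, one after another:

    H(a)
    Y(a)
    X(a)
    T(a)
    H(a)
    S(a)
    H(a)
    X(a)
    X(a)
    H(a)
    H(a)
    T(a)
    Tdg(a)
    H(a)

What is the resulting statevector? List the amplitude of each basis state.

The resulting statevector has amplitude -exp(3*I*pi/4)/2 + I/2 on |0>, -1/2 - exp(I*pi/4)/2 on |1>.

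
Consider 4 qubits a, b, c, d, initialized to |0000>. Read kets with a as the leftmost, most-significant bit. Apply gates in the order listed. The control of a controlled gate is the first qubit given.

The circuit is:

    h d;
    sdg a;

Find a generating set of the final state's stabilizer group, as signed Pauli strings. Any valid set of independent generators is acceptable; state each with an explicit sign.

One valid set of independent stabilizer generators is +IIIX, +ZIII, +IZII, +IIZI (any independent generating set of the same group is equally correct).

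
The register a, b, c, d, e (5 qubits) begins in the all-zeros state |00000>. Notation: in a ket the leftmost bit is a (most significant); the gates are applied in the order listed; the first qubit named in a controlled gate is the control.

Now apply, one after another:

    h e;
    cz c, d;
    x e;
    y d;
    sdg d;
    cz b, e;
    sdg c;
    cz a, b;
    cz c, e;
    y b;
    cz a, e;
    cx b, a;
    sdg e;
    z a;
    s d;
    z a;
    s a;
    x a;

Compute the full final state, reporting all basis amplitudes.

The resulting statevector has amplitude -sqrt(2)*I/2 on |01010>, -sqrt(2)/2 on |01011>, and 0 on every other basis state.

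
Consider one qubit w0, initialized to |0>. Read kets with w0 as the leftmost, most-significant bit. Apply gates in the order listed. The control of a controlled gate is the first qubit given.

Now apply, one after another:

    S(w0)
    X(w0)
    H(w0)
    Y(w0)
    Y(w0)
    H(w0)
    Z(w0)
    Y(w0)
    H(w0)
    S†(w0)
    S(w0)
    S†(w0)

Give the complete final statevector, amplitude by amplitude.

The resulting statevector has amplitude sqrt(2)*I/2 on |0>, sqrt(2)/2 on |1>.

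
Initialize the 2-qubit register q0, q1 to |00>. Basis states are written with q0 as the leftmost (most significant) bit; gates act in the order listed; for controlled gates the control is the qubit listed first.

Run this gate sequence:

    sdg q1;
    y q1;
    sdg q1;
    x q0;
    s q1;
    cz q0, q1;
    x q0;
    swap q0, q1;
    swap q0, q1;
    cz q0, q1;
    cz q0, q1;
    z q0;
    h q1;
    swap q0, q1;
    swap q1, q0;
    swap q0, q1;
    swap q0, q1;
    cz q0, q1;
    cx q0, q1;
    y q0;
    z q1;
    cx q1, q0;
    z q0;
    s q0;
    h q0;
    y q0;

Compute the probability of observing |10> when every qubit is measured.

A full measurement returns |10> with probability 1/4.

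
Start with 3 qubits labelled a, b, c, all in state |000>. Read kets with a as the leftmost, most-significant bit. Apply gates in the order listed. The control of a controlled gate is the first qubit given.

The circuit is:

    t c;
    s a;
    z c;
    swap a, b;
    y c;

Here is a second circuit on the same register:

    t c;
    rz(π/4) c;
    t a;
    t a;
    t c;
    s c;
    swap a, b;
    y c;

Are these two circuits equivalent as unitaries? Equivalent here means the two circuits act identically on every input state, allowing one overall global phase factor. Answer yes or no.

Yes, they are equivalent — the unitaries differ by at most a global phase.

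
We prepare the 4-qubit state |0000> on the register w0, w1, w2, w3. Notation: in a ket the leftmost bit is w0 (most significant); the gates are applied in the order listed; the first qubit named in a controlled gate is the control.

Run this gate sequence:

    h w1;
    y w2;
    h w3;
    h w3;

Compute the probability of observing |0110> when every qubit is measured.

Outcome |0110> occurs with probability 1/2. Key observation: the block from step 3 through step 4 cancels to the identity and can be dropped.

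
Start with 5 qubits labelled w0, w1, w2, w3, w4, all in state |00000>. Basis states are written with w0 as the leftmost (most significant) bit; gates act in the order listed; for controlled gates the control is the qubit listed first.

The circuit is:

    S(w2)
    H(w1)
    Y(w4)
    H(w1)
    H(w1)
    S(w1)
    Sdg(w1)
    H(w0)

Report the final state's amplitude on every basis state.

After the circuit, the state carries amplitude I/2 on |00001>, I/2 on |01001>, I/2 on |10001>, I/2 on |11001>, and 0 on every other basis state. Key observation: steps 6-7 multiply out to the identity, so the circuit reduces to the remaining gates.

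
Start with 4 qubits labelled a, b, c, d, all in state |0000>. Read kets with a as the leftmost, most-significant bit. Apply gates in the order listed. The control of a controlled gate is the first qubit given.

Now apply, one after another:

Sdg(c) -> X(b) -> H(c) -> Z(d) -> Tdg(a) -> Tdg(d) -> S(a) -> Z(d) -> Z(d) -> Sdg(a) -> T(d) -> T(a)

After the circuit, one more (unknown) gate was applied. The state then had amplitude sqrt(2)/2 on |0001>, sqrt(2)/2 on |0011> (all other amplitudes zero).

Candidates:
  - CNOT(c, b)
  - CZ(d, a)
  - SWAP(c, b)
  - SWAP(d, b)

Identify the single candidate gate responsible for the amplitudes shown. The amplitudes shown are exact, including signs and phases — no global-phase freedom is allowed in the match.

The unique candidate consistent with the amplitudes is SWAP(d, b). Key observation: the block from step 5 through step 12 cancels to the identity and can be dropped.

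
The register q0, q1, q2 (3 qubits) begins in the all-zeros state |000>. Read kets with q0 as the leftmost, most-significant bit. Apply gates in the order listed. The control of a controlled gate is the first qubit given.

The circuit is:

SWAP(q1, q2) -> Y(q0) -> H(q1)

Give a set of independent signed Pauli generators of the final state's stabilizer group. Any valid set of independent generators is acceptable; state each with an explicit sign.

The final state is stabilized by the group generated by +IXI, -ZII, +IIZ; other independent generating sets are equally valid.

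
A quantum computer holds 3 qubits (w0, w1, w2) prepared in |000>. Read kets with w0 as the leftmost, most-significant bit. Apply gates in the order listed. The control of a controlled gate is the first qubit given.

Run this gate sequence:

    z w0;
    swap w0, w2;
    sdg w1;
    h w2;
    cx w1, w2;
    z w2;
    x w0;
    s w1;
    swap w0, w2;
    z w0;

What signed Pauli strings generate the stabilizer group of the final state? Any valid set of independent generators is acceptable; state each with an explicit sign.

The stabilizer group can be generated by +XII, +IZI, -IIZ, among other valid generating sets.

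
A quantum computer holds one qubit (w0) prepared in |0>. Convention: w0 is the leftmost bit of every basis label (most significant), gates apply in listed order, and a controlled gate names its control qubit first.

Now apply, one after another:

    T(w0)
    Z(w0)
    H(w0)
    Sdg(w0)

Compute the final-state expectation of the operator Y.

In the final state, Y has expectation -1.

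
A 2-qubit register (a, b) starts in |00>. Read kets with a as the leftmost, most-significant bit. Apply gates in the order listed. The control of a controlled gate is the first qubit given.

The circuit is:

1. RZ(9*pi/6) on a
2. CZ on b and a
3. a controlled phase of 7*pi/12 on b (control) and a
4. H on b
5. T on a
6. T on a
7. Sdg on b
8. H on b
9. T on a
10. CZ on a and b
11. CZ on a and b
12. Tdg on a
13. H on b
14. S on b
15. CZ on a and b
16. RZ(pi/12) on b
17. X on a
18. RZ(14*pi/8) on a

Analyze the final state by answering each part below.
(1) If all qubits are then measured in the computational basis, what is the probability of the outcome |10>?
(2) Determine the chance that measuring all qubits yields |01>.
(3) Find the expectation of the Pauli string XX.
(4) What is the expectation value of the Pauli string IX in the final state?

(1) Outcome |10> occurs with probability 1/2. Key observation: steps 7-14 multiply out to the identity, so the circuit reduces to the remaining gates.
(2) A full measurement returns |01> with probability 0.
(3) The observable XX averages to 0.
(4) In the final state, IX has expectation sqrt(2)/4 + sqrt(6)/4.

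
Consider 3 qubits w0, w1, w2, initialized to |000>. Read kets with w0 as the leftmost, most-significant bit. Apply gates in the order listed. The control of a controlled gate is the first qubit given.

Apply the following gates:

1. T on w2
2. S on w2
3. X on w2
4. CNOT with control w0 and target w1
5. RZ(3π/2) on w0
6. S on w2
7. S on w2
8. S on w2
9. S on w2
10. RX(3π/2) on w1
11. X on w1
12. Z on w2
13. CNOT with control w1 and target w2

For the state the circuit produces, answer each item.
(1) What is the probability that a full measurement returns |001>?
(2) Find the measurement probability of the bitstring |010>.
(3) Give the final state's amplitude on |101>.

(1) A full measurement returns |001> with probability 1/2. Key observation: the block from step 6 through step 9 cancels to the identity and can be dropped.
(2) A full measurement returns |010> with probability 1/2.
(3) |101> carries amplitude 0 in the final state.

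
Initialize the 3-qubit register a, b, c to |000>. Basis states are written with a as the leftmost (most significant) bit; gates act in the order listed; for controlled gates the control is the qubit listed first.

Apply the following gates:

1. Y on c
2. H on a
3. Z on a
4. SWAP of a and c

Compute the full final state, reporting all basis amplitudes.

After the circuit, the state carries amplitude sqrt(2)*I/2 on |100>, -sqrt(2)*I/2 on |101>, and 0 on every other basis state.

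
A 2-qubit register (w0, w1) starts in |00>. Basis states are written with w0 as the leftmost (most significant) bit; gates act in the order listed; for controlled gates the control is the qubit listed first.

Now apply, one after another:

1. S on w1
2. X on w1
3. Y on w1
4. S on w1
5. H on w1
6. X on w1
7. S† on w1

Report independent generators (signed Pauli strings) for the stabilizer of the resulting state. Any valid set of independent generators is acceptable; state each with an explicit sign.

The stabilizer group can be generated by -IY, +ZI, among other valid generating sets.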